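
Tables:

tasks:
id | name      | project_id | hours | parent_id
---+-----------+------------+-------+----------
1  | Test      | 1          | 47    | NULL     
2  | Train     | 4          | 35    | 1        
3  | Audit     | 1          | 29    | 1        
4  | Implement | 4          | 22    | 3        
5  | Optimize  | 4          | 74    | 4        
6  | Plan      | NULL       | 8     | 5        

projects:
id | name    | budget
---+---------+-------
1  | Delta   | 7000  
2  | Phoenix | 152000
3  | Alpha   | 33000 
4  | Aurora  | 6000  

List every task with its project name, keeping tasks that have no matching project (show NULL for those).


LEFT JOIN keeps every row from tasks (the left table); where project_id has no match in projects, the project columns become NULL. Walk through each task:
  - task 1 (Test): project_id=1 -> matches Delta
  - task 2 (Train): project_id=4 -> matches Aurora
  - task 3 (Audit): project_id=1 -> matches Delta
  - task 4 (Implement): project_id=4 -> matches Aurora
  - task 5 (Optimize): project_id=4 -> matches Aurora
  - task 6 (Plan): project_id=NULL, no match -> kept with NULL
All 6 rows appear; 1 has NULL project.

SQL:
SELECT a.name, b.name AS project
FROM tasks a
LEFT JOIN projects b ON a.project_id = b.id

Result:
name      | project
----------+--------
Test      | Delta  
Train     | Aurora 
Audit     | Delta  
Implement | Aurora 
Optimize  | Aurora 
Plan      | NULL   


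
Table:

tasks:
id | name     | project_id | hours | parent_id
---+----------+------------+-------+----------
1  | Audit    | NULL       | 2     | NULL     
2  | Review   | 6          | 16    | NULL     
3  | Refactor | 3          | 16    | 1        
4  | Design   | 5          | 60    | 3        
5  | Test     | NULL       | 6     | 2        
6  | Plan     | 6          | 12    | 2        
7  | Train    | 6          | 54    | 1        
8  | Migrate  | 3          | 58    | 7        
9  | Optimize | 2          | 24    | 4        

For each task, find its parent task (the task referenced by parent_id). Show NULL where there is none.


This is a self-join: tasks is joined to a second copy of itself, matching each row's parent_id to another row's id. Use LEFT JOIN so rows with parent_id=NULL are kept.
  - task 1 (Audit): parent_id=NULL -> NULL
  - task 2 (Review): parent_id=NULL -> NULL
  - task 3 (Refactor): parent_id=1 -> Audit
  - task 4 (Design): parent_id=3 -> Refactor
  - task 5 (Test): parent_id=2 -> Review
  - task 6 (Plan): parent_id=2 -> Review
  - task 7 (Train): parent_id=1 -> Audit
  - task 8 (Migrate): parent_id=7 -> Train
  - task 9 (Optimize): parent_id=4 -> Design

SQL:
SELECT a.name AS item, b.name AS parent
FROM tasks a
LEFT JOIN tasks b ON a.parent_id = b.id

Result:
item     | parent  
---------+---------
Audit    | NULL    
Review   | NULL    
Refactor | Audit   
Design   | Refactor
Test     | Review  
Plan     | Review  
Train    | Audit   
Migrate  | Train   
Optimize | Design  


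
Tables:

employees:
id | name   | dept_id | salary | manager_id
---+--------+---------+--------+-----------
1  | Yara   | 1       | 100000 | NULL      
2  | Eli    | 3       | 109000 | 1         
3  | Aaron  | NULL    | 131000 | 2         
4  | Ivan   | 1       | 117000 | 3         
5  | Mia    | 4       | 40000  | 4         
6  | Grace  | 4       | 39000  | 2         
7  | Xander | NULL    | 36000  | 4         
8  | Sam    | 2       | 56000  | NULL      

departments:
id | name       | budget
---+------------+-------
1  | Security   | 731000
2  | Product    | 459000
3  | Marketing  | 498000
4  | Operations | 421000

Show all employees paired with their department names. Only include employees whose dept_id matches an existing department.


INNER JOIN keeps only employees rows whose dept_id matches an id in departments. Walk through each employee:
  - employee 1 (Yara): dept_id=1 -> matches Security
  - employee 2 (Eli): dept_id=3 -> matches Marketing
  - employee 3 (Aaron): dept_id=NULL, no match -> dropped
  - employee 4 (Ivan): dept_id=1 -> matches Security
  - employee 5 (Mia): dept_id=4 -> matches Operations
  - employee 6 (Grace): dept_id=4 -> matches Operations
  - employee 7 (Xander): dept_id=NULL, no match -> dropped
  - employee 8 (Sam): dept_id=2 -> matches Product
So 2 of 8 rows are dropped.

SQL:
SELECT a.name, b.name AS department
FROM employees a
INNER JOIN departments b ON a.dept_id = b.id

Result:
name  | department
------+-----------
Yara  | Security  
Eli   | Marketing 
Ivan  | Security  
Mia   | Operations
Grace | Operations
Sam   | Product   


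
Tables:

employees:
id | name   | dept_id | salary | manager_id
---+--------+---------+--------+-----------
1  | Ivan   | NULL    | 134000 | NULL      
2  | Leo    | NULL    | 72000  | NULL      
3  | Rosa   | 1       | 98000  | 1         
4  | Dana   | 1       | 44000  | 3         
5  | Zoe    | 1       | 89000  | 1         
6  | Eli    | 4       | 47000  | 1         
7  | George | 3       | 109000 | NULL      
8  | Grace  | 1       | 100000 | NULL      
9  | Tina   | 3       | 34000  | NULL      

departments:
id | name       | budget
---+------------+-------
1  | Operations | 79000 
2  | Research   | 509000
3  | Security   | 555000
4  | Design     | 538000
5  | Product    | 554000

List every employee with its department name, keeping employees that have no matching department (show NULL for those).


LEFT JOIN keeps every row from employees (the left table); where dept_id has no match in departments, the department columns become NULL. Walk through each employee:
  - employee 1 (Ivan): dept_id=NULL, no match -> kept with NULL
  - employee 2 (Leo): dept_id=NULL, no match -> kept with NULL
  - employee 3 (Rosa): dept_id=1 -> matches Operations
  - employee 4 (Dana): dept_id=1 -> matches Operations
  - employee 5 (Zoe): dept_id=1 -> matches Operations
  - employee 6 (Eli): dept_id=4 -> matches Design
  - employee 7 (George): dept_id=3 -> matches Security
  - employee 8 (Grace): dept_id=1 -> matches Operations
  - employee 9 (Tina): dept_id=3 -> matches Security
All 9 rows appear; 2 have NULL department.

SQL:
SELECT a.name, b.name AS department
FROM employees a
LEFT JOIN departments b ON a.dept_id = b.id

Result:
name   | department
-------+-----------
Ivan   | NULL      
Leo    | NULL      
Rosa   | Operations
Dana   | Operations
Zoe    | Operations
Eli    | Design    
George | Security  
Grace  | Operations
Tina   | Security  


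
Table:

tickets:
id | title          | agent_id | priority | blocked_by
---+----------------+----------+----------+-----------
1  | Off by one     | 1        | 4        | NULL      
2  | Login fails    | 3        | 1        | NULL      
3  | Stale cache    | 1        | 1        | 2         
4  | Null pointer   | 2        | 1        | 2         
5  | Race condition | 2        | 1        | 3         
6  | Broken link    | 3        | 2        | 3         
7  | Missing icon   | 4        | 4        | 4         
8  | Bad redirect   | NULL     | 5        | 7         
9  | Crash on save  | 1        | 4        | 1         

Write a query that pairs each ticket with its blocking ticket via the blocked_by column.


This is a self-join: tickets is joined to a second copy of itself, matching each row's blocked_by to another row's id. Use LEFT JOIN so rows with blocked_by=NULL are kept.
  - ticket 1 (Off by one): blocked_by=NULL -> NULL
  - ticket 2 (Login fails): blocked_by=NULL -> NULL
  - ticket 3 (Stale cache): blocked_by=2 -> Login fails
  - ticket 4 (Null pointer): blocked_by=2 -> Login fails
  - ticket 5 (Race condition): blocked_by=3 -> Stale cache
  - ticket 6 (Broken link): blocked_by=3 -> Stale cache
  - ticket 7 (Missing icon): blocked_by=4 -> Null pointer
  - ticket 8 (Bad redirect): blocked_by=7 -> Missing icon
  - ticket 9 (Crash on save): blocked_by=1 -> Off by one

SQL:
SELECT a.title AS item, b.title AS blocked_by
FROM tickets a
LEFT JOIN tickets b ON a.blocked_by = b.id

Result:
item           | blocked_by  
---------------+-------------
Off by one     | NULL        
Login fails    | NULL        
Stale cache    | Login fails 
Null pointer   | Login fails 
Race condition | Stale cache 
Broken link    | Stale cache 
Missing icon   | Null pointer
Bad redirect   | Missing icon
Crash on save  | Off by one  


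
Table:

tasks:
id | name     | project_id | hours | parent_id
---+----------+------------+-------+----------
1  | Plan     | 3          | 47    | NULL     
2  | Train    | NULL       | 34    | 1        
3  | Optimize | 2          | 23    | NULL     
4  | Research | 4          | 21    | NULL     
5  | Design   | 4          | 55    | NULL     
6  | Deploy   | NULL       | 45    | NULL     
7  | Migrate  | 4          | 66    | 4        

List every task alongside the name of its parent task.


This is a self-join: tasks is joined to a second copy of itself, matching each row's parent_id to another row's id. Use LEFT JOIN so rows with parent_id=NULL are kept.
  - task 1 (Plan): parent_id=NULL -> NULL
  - task 2 (Train): parent_id=1 -> Plan
  - task 3 (Optimize): parent_id=NULL -> NULL
  - task 4 (Research): parent_id=NULL -> NULL
  - task 5 (Design): parent_id=NULL -> NULL
  - task 6 (Deploy): parent_id=NULL -> NULL
  - task 7 (Migrate): parent_id=4 -> Research

SQL:
SELECT a.name AS item, b.name AS parent
FROM tasks a
LEFT JOIN tasks b ON a.parent_id = b.id

Result:
item     | parent  
---------+---------
Plan     | NULL    
Train    | Plan    
Optimize | NULL    
Research | NULL    
Design   | NULL    
Deploy   | NULL    
Migrate  | Research


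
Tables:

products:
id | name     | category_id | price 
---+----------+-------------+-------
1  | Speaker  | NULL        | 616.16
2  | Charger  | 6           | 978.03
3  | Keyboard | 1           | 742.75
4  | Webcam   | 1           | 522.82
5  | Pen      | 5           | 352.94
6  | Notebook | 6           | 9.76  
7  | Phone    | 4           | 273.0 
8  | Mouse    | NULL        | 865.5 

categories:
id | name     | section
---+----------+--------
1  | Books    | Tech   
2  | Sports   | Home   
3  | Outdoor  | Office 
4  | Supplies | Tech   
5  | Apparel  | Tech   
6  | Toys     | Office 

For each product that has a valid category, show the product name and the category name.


INNER JOIN keeps only products rows whose category_id matches an id in categories. Walk through each product:
  - product 1 (Speaker): category_id=NULL, no match -> dropped
  - product 2 (Charger): category_id=6 -> matches Toys
  - product 3 (Keyboard): category_id=1 -> matches Books
  - product 4 (Webcam): category_id=1 -> matches Books
  - product 5 (Pen): category_id=5 -> matches Apparel
  - product 6 (Notebook): category_id=6 -> matches Toys
  - product 7 (Phone): category_id=4 -> matches Supplies
  - product 8 (Mouse): category_id=NULL, no match -> dropped
So 2 of 8 rows are dropped.

SQL:
SELECT a.name, b.name AS category
FROM products a
INNER JOIN categories b ON a.category_id = b.id

Result:
name     | category
---------+---------
Charger  | Toys    
Keyboard | Books   
Webcam   | Books   
Pen      | Apparel 
Notebook | Toys    
Phone    | Supplies


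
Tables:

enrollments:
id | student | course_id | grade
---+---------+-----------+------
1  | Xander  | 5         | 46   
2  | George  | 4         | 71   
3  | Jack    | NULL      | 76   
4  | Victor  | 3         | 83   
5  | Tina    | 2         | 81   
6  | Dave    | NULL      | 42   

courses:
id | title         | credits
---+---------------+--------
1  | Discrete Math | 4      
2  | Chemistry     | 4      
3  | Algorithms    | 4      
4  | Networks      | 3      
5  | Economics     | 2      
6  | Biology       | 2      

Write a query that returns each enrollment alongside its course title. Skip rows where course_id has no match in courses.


INNER JOIN keeps only enrollments rows whose course_id matches an id in courses. Walk through each enrollment:
  - enrollment 1 (Xander): course_id=5 -> matches Economics
  - enrollment 2 (George): course_id=4 -> matches Networks
  - enrollment 3 (Jack): course_id=NULL, no match -> dropped
  - enrollment 4 (Victor): course_id=3 -> matches Algorithms
  - enrollment 5 (Tina): course_id=2 -> matches Chemistry
  - enrollment 6 (Dave): course_id=NULL, no match -> dropped
So 2 of 6 rows are dropped.

SQL:
SELECT a.student, b.title AS course
FROM enrollments a
INNER JOIN courses b ON a.course_id = b.id

Result:
student | course    
--------+-----------
Xander  | Economics 
George  | Networks  
Victor  | Algorithms
Tina    | Chemistry 


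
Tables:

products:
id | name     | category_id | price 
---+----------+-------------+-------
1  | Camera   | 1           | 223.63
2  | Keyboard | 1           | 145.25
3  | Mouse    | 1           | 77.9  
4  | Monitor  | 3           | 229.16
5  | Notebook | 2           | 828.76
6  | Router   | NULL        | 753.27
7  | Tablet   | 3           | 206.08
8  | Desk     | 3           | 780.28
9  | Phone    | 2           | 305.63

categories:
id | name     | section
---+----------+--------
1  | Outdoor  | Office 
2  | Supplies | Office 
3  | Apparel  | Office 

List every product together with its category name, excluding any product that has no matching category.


INNER JOIN keeps only products rows whose category_id matches an id in categories. Walk through each product:
  - product 1 (Camera): category_id=1 -> matches Outdoor
  - product 2 (Keyboard): category_id=1 -> matches Outdoor
  - product 3 (Mouse): category_id=1 -> matches Outdoor
  - product 4 (Monitor): category_id=3 -> matches Apparel
  - product 5 (Notebook): category_id=2 -> matches Supplies
  - product 6 (Router): category_id=NULL, no match -> dropped
  - product 7 (Tablet): category_id=3 -> matches Apparel
  - product 8 (Desk): category_id=3 -> matches Apparel
  - product 9 (Phone): category_id=2 -> matches Supplies
So 1 of 9 rows is dropped.

SQL:
SELECT a.name, b.name AS category
FROM products a
INNER JOIN categories b ON a.category_id = b.id

Result:
name     | category
---------+---------
Camera   | Outdoor 
Keyboard | Outdoor 
Mouse    | Outdoor 
Monitor  | Apparel 
Notebook | Supplies
Tablet   | Apparel 
Desk     | Apparel 
Phone    | Supplies


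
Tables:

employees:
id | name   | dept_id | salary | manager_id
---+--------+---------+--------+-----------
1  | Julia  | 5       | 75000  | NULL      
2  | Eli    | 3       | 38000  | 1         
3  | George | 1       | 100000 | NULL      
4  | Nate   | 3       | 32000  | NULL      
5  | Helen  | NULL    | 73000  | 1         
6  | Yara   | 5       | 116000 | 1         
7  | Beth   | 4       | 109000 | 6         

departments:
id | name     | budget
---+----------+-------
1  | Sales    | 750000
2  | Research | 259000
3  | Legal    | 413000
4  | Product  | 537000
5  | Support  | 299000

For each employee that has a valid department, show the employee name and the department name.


INNER JOIN keeps only employees rows whose dept_id matches an id in departments. Walk through each employee:
  - employee 1 (Julia): dept_id=5 -> matches Support
  - employee 2 (Eli): dept_id=3 -> matches Legal
  - employee 3 (George): dept_id=1 -> matches Sales
  - employee 4 (Nate): dept_id=3 -> matches Legal
  - employee 5 (Helen): dept_id=NULL, no match -> dropped
  - employee 6 (Yara): dept_id=5 -> matches Support
  - employee 7 (Beth): dept_id=4 -> matches Product
So 1 of 7 rows is dropped.

SQL:
SELECT a.name, b.name AS department
FROM employees a
INNER JOIN departments b ON a.dept_id = b.id

Result:
name   | department
-------+-----------
Julia  | Support   
Eli    | Legal     
George | Sales     
Nate   | Legal     
Yara   | Support   
Beth   | Product   


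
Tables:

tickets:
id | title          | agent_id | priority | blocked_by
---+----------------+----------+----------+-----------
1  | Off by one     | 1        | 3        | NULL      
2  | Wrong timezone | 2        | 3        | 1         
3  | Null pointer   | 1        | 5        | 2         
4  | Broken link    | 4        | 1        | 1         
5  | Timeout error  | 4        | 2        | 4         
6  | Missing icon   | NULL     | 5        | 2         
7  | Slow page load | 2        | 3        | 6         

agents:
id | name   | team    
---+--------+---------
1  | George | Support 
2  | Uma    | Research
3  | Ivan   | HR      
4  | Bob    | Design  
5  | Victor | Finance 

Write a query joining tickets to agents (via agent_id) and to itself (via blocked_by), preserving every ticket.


Two LEFT JOINs from the same base table tickets: one to agents via agent_id, one to tickets itself via blocked_by. Both are LEFT so every ticket is preserved.
Match against agents:
  - ticket 1 (Off by one): agent_id=1 -> matches George
  - ticket 2 (Wrong timezone): agent_id=2 -> matches Uma
  - ticket 3 (Null pointer): agent_id=1 -> matches George
  - ticket 4 (Broken link): agent_id=4 -> matches Bob
  - ticket 5 (Timeout error): agent_id=4 -> matches Bob
  - ticket 6 (Missing icon): agent_id=NULL, no match -> kept with NULL
  - ticket 7 (Slow page load): agent_id=2 -> matches Uma
Match against tickets (self):
  - ticket 1 (Off by one): blocked_by=NULL -> NULL
  - ticket 2 (Wrong timezone): blocked_by=1 -> Off by one
  - ticket 3 (Null pointer): blocked_by=2 -> Wrong timezone
  - ticket 4 (Broken link): blocked_by=1 -> Off by one
  - ticket 5 (Timeout error): blocked_by=4 -> Broken link
  - ticket 6 (Missing icon): blocked_by=2 -> Wrong timezone
  - ticket 7 (Slow page load): blocked_by=6 -> Missing icon

SQL:
SELECT a.title, b.name AS agent, c.title AS blocked_by
FROM tickets a
LEFT JOIN agents b ON a.agent_id = b.id
LEFT JOIN tickets c ON a.blocked_by = c.id

Result:
title          | agent  | blocked_by    
---------------+--------+---------------
Off by one     | George | NULL          
Wrong timezone | Uma    | Off by one    
Null pointer   | George | Wrong timezone
Broken link    | Bob    | Off by one    
Timeout error  | Bob    | Broken link   
Missing icon   | NULL   | Wrong timezone
Slow page load | Uma    | Missing icon  


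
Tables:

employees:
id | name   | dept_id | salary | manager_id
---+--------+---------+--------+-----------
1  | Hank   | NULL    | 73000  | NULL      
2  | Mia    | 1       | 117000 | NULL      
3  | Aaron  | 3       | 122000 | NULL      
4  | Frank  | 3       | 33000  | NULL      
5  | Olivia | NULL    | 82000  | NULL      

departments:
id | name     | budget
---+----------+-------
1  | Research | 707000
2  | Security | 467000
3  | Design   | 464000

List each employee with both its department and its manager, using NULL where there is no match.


Two LEFT JOINs from the same base table employees: one to departments via dept_id, one to employees itself via manager_id. Both are LEFT so every employee is preserved.
Match against departments:
  - employee 1 (Hank): dept_id=NULL, no match -> kept with NULL
  - employee 2 (Mia): dept_id=1 -> matches Research
  - employee 3 (Aaron): dept_id=3 -> matches Design
  - employee 4 (Frank): dept_id=3 -> matches Design
  - employee 5 (Olivia): dept_id=NULL, no match -> kept with NULL
Match against employees (self):
  - employee 1 (Hank): manager_id=NULL -> NULL
  - employee 2 (Mia): manager_id=NULL -> NULL
  - employee 3 (Aaron): manager_id=NULL -> NULL
  - employee 4 (Frank): manager_id=NULL -> NULL
  - employee 5 (Olivia): manager_id=NULL -> NULL

SQL:
SELECT a.name, b.name AS department, c.name AS manager
FROM employees a
LEFT JOIN departments b ON a.dept_id = b.id
LEFT JOIN employees c ON a.manager_id = c.id

Result:
name   | department | manager
-------+------------+--------
Hank   | NULL       | NULL   
Mia    | Research   | NULL   
Aaron  | Design     | NULL   
Frank  | Design     | NULL   
Olivia | NULL       | NULL   


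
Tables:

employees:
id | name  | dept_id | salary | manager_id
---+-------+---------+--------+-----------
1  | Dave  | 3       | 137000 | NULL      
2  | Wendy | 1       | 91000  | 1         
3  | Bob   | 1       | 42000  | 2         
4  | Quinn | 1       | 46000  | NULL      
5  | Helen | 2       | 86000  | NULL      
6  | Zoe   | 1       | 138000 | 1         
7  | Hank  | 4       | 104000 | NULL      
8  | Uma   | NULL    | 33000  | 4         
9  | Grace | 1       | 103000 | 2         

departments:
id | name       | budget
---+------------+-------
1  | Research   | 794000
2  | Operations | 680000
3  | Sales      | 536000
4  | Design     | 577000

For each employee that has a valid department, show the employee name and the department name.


INNER JOIN keeps only employees rows whose dept_id matches an id in departments. Walk through each employee:
  - employee 1 (Dave): dept_id=3 -> matches Sales
  - employee 2 (Wendy): dept_id=1 -> matches Research
  - employee 3 (Bob): dept_id=1 -> matches Research
  - employee 4 (Quinn): dept_id=1 -> matches Research
  - employee 5 (Helen): dept_id=2 -> matches Operations
  - employee 6 (Zoe): dept_id=1 -> matches Research
  - employee 7 (Hank): dept_id=4 -> matches Design
  - employee 8 (Uma): dept_id=NULL, no match -> dropped
  - employee 9 (Grace): dept_id=1 -> matches Research
So 1 of 9 rows is dropped.

SQL:
SELECT a.name, b.name AS department
FROM employees a
INNER JOIN departments b ON a.dept_id = b.id

Result:
name  | department
------+-----------
Dave  | Sales     
Wendy | Research  
Bob   | Research  
Quinn | Research  
Helen | Operations
Zoe   | Research  
Hank  | Design    
Grace | Research  


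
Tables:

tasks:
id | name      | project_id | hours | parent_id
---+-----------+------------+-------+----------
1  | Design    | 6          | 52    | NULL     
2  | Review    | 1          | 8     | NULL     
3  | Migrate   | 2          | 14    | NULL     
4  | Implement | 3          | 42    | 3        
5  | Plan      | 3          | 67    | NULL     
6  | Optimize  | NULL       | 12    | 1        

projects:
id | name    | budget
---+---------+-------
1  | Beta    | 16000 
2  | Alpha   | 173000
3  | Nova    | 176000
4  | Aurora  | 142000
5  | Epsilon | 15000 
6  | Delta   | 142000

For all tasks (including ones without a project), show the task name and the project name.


LEFT JOIN keeps every row from tasks (the left table); where project_id has no match in projects, the project columns become NULL. Walk through each task:
  - task 1 (Design): project_id=6 -> matches Delta
  - task 2 (Review): project_id=1 -> matches Beta
  - task 3 (Migrate): project_id=2 -> matches Alpha
  - task 4 (Implement): project_id=3 -> matches Nova
  - task 5 (Plan): project_id=3 -> matches Nova
  - task 6 (Optimize): project_id=NULL, no match -> kept with NULL
All 6 rows appear; 1 has NULL project.

SQL:
SELECT a.name, b.name AS project
FROM tasks a
LEFT JOIN projects b ON a.project_id = b.id

Result:
name      | project
----------+--------
Design    | Delta  
Review    | Beta   
Migrate   | Alpha  
Implement | Nova   
Plan      | Nova   
Optimize  | NULL   


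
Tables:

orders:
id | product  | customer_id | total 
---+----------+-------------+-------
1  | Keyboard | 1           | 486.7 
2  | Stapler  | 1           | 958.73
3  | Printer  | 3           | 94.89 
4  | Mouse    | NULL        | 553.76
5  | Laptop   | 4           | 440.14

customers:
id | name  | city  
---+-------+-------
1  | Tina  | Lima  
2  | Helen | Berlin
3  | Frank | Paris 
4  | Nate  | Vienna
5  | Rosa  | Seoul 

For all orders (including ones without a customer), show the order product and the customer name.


LEFT JOIN keeps every row from orders (the left table); where customer_id has no match in customers, the customer columns become NULL. Walk through each order:
  - order 1 (Keyboard): customer_id=1 -> matches Tina
  - order 2 (Stapler): customer_id=1 -> matches Tina
  - order 3 (Printer): customer_id=3 -> matches Frank
  - order 4 (Mouse): customer_id=NULL, no match -> kept with NULL
  - order 5 (Laptop): customer_id=4 -> matches Nate
All 5 rows appear; 1 has NULL customer.

SQL:
SELECT a.product, b.name AS customer
FROM orders a
LEFT JOIN customers b ON a.customer_id = b.id

Result:
product  | customer
---------+---------
Keyboard | Tina    
Stapler  | Tina    
Printer  | Frank   
Mouse    | NULL    
Laptop   | Nate    


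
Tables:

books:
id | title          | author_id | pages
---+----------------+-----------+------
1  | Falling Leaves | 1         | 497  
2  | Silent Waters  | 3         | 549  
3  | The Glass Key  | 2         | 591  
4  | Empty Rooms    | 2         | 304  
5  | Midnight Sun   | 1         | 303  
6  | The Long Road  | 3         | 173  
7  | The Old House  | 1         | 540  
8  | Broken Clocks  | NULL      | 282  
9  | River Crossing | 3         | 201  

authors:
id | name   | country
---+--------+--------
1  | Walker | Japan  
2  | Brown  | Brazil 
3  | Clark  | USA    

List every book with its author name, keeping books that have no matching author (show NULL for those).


LEFT JOIN keeps every row from books (the left table); where author_id has no match in authors, the author columns become NULL. Walk through each book:
  - book 1 (Falling Leaves): author_id=1 -> matches Walker
  - book 2 (Silent Waters): author_id=3 -> matches Clark
  - book 3 (The Glass Key): author_id=2 -> matches Brown
  - book 4 (Empty Rooms): author_id=2 -> matches Brown
  - book 5 (Midnight Sun): author_id=1 -> matches Walker
  - book 6 (The Long Road): author_id=3 -> matches Clark
  - book 7 (The Old House): author_id=1 -> matches Walker
  - book 8 (Broken Clocks): author_id=NULL, no match -> kept with NULL
  - book 9 (River Crossing): author_id=3 -> matches Clark
All 9 rows appear; 1 has NULL author.

SQL:
SELECT a.title, b.name AS author
FROM books a
LEFT JOIN authors b ON a.author_id = b.id

Result:
title          | author
---------------+-------
Falling Leaves | Walker
Silent Waters  | Clark 
The Glass Key  | Brown 
Empty Rooms    | Brown 
Midnight Sun   | Walker
The Long Road  | Clark 
The Old House  | Walker
Broken Clocks  | NULL  
River Crossing | Clark 


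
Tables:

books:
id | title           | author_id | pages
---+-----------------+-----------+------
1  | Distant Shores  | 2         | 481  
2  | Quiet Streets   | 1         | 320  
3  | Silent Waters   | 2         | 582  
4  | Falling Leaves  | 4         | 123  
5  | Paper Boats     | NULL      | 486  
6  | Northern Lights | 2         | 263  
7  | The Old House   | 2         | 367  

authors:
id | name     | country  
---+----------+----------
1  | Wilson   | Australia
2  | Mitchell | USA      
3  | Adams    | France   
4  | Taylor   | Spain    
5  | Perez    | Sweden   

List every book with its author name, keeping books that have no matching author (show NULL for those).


LEFT JOIN keeps every row from books (the left table); where author_id has no match in authors, the author columns become NULL. Walk through each book:
  - book 1 (Distant Shores): author_id=2 -> matches Mitchell
  - book 2 (Quiet Streets): author_id=1 -> matches Wilson
  - book 3 (Silent Waters): author_id=2 -> matches Mitchell
  - book 4 (Falling Leaves): author_id=4 -> matches Taylor
  - book 5 (Paper Boats): author_id=NULL, no match -> kept with NULL
  - book 6 (Northern Lights): author_id=2 -> matches Mitchell
  - book 7 (The Old House): author_id=2 -> matches Mitchell
All 7 rows appear; 1 has NULL author.

SQL:
SELECT a.title, b.name AS author
FROM books a
LEFT JOIN authors b ON a.author_id = b.id

Result:
title           | author  
----------------+---------
Distant Shores  | Mitchell
Quiet Streets   | Wilson  
Silent Waters   | Mitchell
Falling Leaves  | Taylor  
Paper Boats     | NULL    
Northern Lights | Mitchell
The Old House   | Mitchell


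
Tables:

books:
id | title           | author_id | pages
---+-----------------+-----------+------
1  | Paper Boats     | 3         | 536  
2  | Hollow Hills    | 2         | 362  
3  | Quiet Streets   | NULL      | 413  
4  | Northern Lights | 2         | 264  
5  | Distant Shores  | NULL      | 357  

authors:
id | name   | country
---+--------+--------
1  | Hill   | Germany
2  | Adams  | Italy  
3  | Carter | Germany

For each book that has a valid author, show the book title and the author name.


INNER JOIN keeps only books rows whose author_id matches an id in authors. Walk through each book:
  - book 1 (Paper Boats): author_id=3 -> matches Carter
  - book 2 (Hollow Hills): author_id=2 -> matches Adams
  - book 3 (Quiet Streets): author_id=NULL, no match -> dropped
  - book 4 (Northern Lights): author_id=2 -> matches Adams
  - book 5 (Distant Shores): author_id=NULL, no match -> dropped
So 2 of 5 rows are dropped.

SQL:
SELECT a.title, b.name AS author
FROM books a
INNER JOIN authors b ON a.author_id = b.id

Result:
title           | author
----------------+-------
Paper Boats     | Carter
Hollow Hills    | Adams 
Northern Lights | Adams 


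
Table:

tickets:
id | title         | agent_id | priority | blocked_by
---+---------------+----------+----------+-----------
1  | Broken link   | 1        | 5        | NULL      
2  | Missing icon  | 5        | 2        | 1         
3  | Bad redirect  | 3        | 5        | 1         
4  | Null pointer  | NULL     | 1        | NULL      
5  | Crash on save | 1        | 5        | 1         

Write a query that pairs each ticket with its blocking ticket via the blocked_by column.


This is a self-join: tickets is joined to a second copy of itself, matching each row's blocked_by to another row's id. Use LEFT JOIN so rows with blocked_by=NULL are kept.
  - ticket 1 (Broken link): blocked_by=NULL -> NULL
  - ticket 2 (Missing icon): blocked_by=1 -> Broken link
  - ticket 3 (Bad redirect): blocked_by=1 -> Broken link
  - ticket 4 (Null pointer): blocked_by=NULL -> NULL
  - ticket 5 (Crash on save): blocked_by=1 -> Broken link

SQL:
SELECT a.title AS item, b.title AS blocked_by
FROM tickets a
LEFT JOIN tickets b ON a.blocked_by = b.id

Result:
item          | blocked_by 
--------------+------------
Broken link   | NULL       
Missing icon  | Broken link
Bad redirect  | Broken link
Null pointer  | NULL       
Crash on save | Broken link


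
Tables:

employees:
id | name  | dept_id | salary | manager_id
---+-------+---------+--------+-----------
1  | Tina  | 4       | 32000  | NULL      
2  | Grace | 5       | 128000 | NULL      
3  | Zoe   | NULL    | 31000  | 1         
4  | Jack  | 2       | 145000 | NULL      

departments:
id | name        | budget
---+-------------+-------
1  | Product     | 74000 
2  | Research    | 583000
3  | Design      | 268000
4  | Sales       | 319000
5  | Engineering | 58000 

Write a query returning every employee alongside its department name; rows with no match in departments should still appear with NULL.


LEFT JOIN keeps every row from employees (the left table); where dept_id has no match in departments, the department columns become NULL. Walk through each employee:
  - employee 1 (Tina): dept_id=4 -> matches Sales
  - employee 2 (Grace): dept_id=5 -> matches Engineering
  - employee 3 (Zoe): dept_id=NULL, no match -> kept with NULL
  - employee 4 (Jack): dept_id=2 -> matches Research
All 4 rows appear; 1 has NULL department.

SQL:
SELECT a.name, b.name AS department
FROM employees a
LEFT JOIN departments b ON a.dept_id = b.id

Result:
name  | department 
------+------------
Tina  | Sales      
Grace | Engineering
Zoe   | NULL       
Jack  | Research   


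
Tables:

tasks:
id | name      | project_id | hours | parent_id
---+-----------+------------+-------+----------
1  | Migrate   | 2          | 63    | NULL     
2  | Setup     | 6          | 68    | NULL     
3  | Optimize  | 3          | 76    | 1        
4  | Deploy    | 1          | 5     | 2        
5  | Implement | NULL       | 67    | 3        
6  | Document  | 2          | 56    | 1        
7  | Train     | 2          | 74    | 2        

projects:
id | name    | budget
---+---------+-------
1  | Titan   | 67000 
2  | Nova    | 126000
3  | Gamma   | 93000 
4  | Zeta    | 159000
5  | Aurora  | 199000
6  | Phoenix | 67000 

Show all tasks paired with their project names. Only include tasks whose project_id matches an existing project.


INNER JOIN keeps only tasks rows whose project_id matches an id in projects. Walk through each task:
  - task 1 (Migrate): project_id=2 -> matches Nova
  - task 2 (Setup): project_id=6 -> matches Phoenix
  - task 3 (Optimize): project_id=3 -> matches Gamma
  - task 4 (Deploy): project_id=1 -> matches Titan
  - task 5 (Implement): project_id=NULL, no match -> dropped
  - task 6 (Document): project_id=2 -> matches Nova
  - task 7 (Train): project_id=2 -> matches Nova
So 1 of 7 rows is dropped.

SQL:
SELECT a.name, b.name AS project
FROM tasks a
INNER JOIN projects b ON a.project_id = b.id

Result:
name     | project
---------+--------
Migrate  | Nova   
Setup    | Phoenix
Optimize | Gamma  
Deploy   | Titan  
Document | Nova   
Train    | Nova   


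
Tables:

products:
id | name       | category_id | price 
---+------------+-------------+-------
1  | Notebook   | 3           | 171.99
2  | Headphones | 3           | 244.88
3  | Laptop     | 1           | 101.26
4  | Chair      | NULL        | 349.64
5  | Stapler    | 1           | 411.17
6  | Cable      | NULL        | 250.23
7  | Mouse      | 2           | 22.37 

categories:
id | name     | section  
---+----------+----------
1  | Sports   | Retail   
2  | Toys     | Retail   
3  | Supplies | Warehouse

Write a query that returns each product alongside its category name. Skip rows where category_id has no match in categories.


INNER JOIN keeps only products rows whose category_id matches an id in categories. Walk through each product:
  - product 1 (Notebook): category_id=3 -> matches Supplies
  - product 2 (Headphones): category_id=3 -> matches Supplies
  - product 3 (Laptop): category_id=1 -> matches Sports
  - product 4 (Chair): category_id=NULL, no match -> dropped
  - product 5 (Stapler): category_id=1 -> matches Sports
  - product 6 (Cable): category_id=NULL, no match -> dropped
  - product 7 (Mouse): category_id=2 -> matches Toys
So 2 of 7 rows are dropped.

SQL:
SELECT a.name, b.name AS category
FROM products a
INNER JOIN categories b ON a.category_id = b.id

Result:
name       | category
-----------+---------
Notebook   | Supplies
Headphones | Supplies
Laptop     | Sports  
Stapler    | Sports  
Mouse      | Toys    


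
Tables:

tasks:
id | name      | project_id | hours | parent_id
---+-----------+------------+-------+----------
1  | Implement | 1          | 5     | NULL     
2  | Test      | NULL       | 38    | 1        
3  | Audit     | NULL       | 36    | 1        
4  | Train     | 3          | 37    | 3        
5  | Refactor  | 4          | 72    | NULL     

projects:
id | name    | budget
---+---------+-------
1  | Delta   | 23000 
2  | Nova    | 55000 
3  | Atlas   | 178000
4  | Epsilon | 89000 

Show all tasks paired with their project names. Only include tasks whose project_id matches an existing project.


INNER JOIN keeps only tasks rows whose project_id matches an id in projects. Walk through each task:
  - task 1 (Implement): project_id=1 -> matches Delta
  - task 2 (Test): project_id=NULL, no match -> dropped
  - task 3 (Audit): project_id=NULL, no match -> dropped
  - task 4 (Train): project_id=3 -> matches Atlas
  - task 5 (Refactor): project_id=4 -> matches Epsilon
So 2 of 5 rows are dropped.

SQL:
SELECT a.name, b.name AS project
FROM tasks a
INNER JOIN projects b ON a.project_id = b.id

Result:
name      | project
----------+--------
Implement | Delta  
Train     | Atlas  
Refactor  | Epsilon


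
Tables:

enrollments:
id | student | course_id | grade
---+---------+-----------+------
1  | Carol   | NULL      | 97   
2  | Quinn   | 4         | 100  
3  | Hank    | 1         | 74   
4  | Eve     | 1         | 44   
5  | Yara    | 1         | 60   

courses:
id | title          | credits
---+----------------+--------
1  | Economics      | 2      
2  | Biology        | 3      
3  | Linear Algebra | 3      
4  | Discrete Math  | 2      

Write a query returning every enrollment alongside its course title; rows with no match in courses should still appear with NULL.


LEFT JOIN keeps every row from enrollments (the left table); where course_id has no match in courses, the course columns become NULL. Walk through each enrollment:
  - enrollment 1 (Carol): course_id=NULL, no match -> kept with NULL
  - enrollment 2 (Quinn): course_id=4 -> matches Discrete Math
  - enrollment 3 (Hank): course_id=1 -> matches Economics
  - enrollment 4 (Eve): course_id=1 -> matches Economics
  - enrollment 5 (Yara): course_id=1 -> matches Economics
All 5 rows appear; 1 has NULL course.

SQL:
SELECT a.student, b.title AS course
FROM enrollments a
LEFT JOIN courses b ON a.course_id = b.id

Result:
student | course       
--------+--------------
Carol   | NULL         
Quinn   | Discrete Math
Hank    | Economics    
Eve     | Economics    
Yara    | Economics    


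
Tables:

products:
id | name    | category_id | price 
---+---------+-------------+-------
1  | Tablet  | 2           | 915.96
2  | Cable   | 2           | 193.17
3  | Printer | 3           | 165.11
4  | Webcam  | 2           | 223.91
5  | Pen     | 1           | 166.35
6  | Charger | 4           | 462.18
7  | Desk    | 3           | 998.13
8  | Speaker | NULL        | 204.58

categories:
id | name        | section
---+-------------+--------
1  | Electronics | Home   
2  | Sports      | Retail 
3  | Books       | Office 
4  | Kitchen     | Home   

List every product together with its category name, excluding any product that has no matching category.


INNER JOIN keeps only products rows whose category_id matches an id in categories. Walk through each product:
  - product 1 (Tablet): category_id=2 -> matches Sports
  - product 2 (Cable): category_id=2 -> matches Sports
  - product 3 (Printer): category_id=3 -> matches Books
  - product 4 (Webcam): category_id=2 -> matches Sports
  - product 5 (Pen): category_id=1 -> matches Electronics
  - product 6 (Charger): category_id=4 -> matches Kitchen
  - product 7 (Desk): category_id=3 -> matches Books
  - product 8 (Speaker): category_id=NULL, no match -> dropped
So 1 of 8 rows is dropped.

SQL:
SELECT a.name, b.name AS category
FROM products a
INNER JOIN categories b ON a.category_id = b.id

Result:
name    | category   
--------+------------
Tablet  | Sports     
Cable   | Sports     
Printer | Books      
Webcam  | Sports     
Pen     | Electronics
Charger | Kitchen    
Desk    | Books      


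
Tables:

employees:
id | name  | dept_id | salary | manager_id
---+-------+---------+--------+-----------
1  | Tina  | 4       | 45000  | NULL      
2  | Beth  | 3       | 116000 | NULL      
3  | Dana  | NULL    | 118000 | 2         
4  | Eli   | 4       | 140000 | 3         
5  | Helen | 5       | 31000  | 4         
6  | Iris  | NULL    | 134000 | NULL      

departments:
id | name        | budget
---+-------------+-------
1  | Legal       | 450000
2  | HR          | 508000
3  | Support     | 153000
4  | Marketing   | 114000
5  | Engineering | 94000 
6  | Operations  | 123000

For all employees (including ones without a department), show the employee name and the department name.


LEFT JOIN keeps every row from employees (the left table); where dept_id has no match in departments, the department columns become NULL. Walk through each employee:
  - employee 1 (Tina): dept_id=4 -> matches Marketing
  - employee 2 (Beth): dept_id=3 -> matches Support
  - employee 3 (Dana): dept_id=NULL, no match -> kept with NULL
  - employee 4 (Eli): dept_id=4 -> matches Marketing
  - employee 5 (Helen): dept_id=5 -> matches Engineering
  - employee 6 (Iris): dept_id=NULL, no match -> kept with NULL
All 6 rows appear; 2 have NULL department.

SQL:
SELECT a.name, b.name AS department
FROM employees a
LEFT JOIN departments b ON a.dept_id = b.id

Result:
name  | department 
------+------------
Tina  | Marketing  
Beth  | Support    
Dana  | NULL       
Eli   | Marketing  
Helen | Engineering
Iris  | NULL       


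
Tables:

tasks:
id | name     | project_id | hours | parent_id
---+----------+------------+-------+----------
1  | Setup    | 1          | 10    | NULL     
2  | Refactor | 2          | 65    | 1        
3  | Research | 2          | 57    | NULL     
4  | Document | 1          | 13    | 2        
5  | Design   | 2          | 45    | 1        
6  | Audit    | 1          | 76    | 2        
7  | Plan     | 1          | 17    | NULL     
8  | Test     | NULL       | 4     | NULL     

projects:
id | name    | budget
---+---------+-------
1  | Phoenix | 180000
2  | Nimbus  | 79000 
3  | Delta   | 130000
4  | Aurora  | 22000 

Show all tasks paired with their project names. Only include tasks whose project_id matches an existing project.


INNER JOIN keeps only tasks rows whose project_id matches an id in projects. Walk through each task:
  - task 1 (Setup): project_id=1 -> matches Phoenix
  - task 2 (Refactor): project_id=2 -> matches Nimbus
  - task 3 (Research): project_id=2 -> matches Nimbus
  - task 4 (Document): project_id=1 -> matches Phoenix
  - task 5 (Design): project_id=2 -> matches Nimbus
  - task 6 (Audit): project_id=1 -> matches Phoenix
  - task 7 (Plan): project_id=1 -> matches Phoenix
  - task 8 (Test): project_id=NULL, no match -> dropped
So 1 of 8 rows is dropped.

SQL:
SELECT a.name, b.name AS project
FROM tasks a
INNER JOIN projects b ON a.project_id = b.id

Result:
name     | project
---------+--------
Setup    | Phoenix
Refactor | Nimbus 
Research | Nimbus 
Document | Phoenix
Design   | Nimbus 
Audit    | Phoenix
Plan     | Phoenix
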